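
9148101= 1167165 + 7980936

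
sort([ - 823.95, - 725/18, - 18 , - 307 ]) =[ - 823.95,  -  307, - 725/18,-18] 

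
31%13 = 5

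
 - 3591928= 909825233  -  913417161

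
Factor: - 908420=-2^2*5^1*53^1*857^1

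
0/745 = 0 = 0.00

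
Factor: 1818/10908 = 1/6 = 2^ ( - 1 )*3^( - 1)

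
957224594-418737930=538486664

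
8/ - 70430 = - 4/35215  =  -0.00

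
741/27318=247/9106 = 0.03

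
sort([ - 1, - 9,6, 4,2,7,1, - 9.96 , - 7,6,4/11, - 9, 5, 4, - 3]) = [-9.96, - 9, - 9 , - 7, - 3,-1,4/11,1,2, 4,4,5,6,6,7] 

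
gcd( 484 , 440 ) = 44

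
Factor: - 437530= - 2^1*5^1*43753^1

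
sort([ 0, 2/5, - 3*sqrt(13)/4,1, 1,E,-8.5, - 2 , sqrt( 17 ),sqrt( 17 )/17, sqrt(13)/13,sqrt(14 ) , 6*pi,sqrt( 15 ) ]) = [ -8.5, - 3*sqrt(13) /4  , - 2,0,sqrt( 17) /17, sqrt(13) /13,2/5, 1, 1,E,sqrt( 14 ), sqrt( 15),  sqrt( 17),6*pi]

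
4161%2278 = 1883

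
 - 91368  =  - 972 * 94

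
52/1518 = 26/759=0.03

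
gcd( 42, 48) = 6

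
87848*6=527088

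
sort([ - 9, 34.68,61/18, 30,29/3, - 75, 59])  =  [ - 75, - 9, 61/18, 29/3, 30, 34.68, 59]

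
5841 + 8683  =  14524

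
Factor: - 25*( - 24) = 2^3*3^1 * 5^2  =  600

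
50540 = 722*70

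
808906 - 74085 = 734821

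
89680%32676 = 24328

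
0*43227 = 0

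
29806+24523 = 54329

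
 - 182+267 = 85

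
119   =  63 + 56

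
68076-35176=32900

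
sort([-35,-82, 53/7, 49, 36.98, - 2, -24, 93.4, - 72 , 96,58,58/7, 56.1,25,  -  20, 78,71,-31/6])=[ - 82, - 72, - 35, -24, - 20,-31/6, - 2,53/7,58/7,25,36.98,49,56.1,58,71,78,93.4, 96]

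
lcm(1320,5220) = 114840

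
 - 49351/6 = -49351/6 = -8225.17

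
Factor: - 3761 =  - 3761^1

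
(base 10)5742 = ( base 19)fh4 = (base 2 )1011001101110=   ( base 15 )1a7c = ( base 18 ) HD0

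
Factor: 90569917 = 9239^1*9803^1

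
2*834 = 1668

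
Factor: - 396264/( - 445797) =8/9   =  2^3*3^ ( - 2 ) 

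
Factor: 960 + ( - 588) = 372=   2^2 * 3^1*31^1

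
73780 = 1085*68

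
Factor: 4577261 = 13^1*352097^1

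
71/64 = 1 + 7/64 = 1.11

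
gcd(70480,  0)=70480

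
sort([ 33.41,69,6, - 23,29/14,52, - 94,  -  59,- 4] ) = [ - 94, - 59, -23, - 4,29/14, 6,33.41,52 , 69 ]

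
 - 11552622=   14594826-26147448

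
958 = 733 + 225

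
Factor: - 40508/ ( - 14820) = 41/15 = 3^( - 1 )*5^(  -  1 )*41^1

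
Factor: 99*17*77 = 3^2 * 7^1*11^2 * 17^1= 129591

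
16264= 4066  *4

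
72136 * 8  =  577088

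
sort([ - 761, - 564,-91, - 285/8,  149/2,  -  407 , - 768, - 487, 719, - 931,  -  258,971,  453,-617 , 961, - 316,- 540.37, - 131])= [ - 931,  -  768,-761, - 617,-564,-540.37,-487, -407, - 316, - 258, - 131 ,-91,  -  285/8, 149/2,453,719, 961, 971] 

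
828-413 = 415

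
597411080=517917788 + 79493292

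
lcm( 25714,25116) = 1079988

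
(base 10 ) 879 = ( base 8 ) 1557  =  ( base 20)23j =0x36f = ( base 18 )2CF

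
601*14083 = 8463883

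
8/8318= 4/4159  =  0.00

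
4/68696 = 1/17174 =0.00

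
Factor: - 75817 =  - 7^1* 10831^1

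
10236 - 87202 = - 76966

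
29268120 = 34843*840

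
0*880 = 0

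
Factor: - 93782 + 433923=340141 = 29^1  *  37^1*317^1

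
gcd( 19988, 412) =4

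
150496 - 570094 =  - 419598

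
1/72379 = 1/72379 = 0.00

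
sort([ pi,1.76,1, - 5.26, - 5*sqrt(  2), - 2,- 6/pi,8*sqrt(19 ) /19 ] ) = [ - 5*sqrt( 2 ), - 5.26, -2, - 6/pi, 1,1.76,8*sqrt( 19) /19,pi]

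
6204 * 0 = 0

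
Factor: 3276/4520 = 2^( - 1)*3^2*5^( - 1)*7^1  *13^1*113^(- 1 )= 819/1130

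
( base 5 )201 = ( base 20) 2B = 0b110011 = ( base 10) 51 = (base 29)1m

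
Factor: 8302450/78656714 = 5^2*13^1*53^1*241^1 *39328357^(-1) = 4151225/39328357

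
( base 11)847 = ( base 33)UT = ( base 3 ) 1101202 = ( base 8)1773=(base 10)1019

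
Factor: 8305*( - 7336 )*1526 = -92972282480= - 2^4*5^1*7^2*11^1*109^1*131^1*151^1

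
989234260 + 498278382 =1487512642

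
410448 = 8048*51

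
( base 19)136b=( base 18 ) 16G3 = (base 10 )8067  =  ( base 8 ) 17603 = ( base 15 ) 25CC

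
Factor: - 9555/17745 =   -  7^1*13^( - 1) = -  7/13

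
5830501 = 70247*83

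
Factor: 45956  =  2^2*11489^1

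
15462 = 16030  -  568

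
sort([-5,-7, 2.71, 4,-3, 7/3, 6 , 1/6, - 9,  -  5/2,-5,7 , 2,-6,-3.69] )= [-9, - 7, - 6,-5,-5,-3.69,-3 ,-5/2,1/6,2,7/3,2.71,4, 6, 7 ]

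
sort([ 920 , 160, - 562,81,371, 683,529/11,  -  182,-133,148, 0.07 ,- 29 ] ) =[-562, - 182,  -  133,  -  29,0.07,529/11,81,148,  160,371,683,920]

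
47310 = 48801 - 1491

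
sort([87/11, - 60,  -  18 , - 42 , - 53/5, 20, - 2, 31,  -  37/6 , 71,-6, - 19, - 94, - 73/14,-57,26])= [-94,- 60,- 57, - 42,  -  19, - 18, - 53/5, - 37/6 , - 6, - 73/14, - 2, 87/11, 20 , 26,31, 71]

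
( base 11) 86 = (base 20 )4e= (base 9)114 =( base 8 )136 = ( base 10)94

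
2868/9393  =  956/3131 = 0.31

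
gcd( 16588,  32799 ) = 377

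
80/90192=5/5637 = 0.00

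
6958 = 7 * 994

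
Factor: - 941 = -941^1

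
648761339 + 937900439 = 1586661778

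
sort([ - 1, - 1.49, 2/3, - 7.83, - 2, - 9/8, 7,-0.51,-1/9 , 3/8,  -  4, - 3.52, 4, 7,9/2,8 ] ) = [-7.83 , - 4 ,  -  3.52,  -  2,-1.49, - 9/8, - 1, - 0.51,-1/9, 3/8, 2/3,4, 9/2,7, 7 , 8] 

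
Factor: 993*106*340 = 2^3*3^1*5^1*17^1*53^1 * 331^1 =35787720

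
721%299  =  123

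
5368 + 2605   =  7973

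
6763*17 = 114971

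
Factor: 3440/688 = 5^1 = 5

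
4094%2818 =1276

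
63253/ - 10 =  - 6326 + 7/10 = - 6325.30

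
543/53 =10 + 13/53=   10.25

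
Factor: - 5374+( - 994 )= - 2^5*199^1 = - 6368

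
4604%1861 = 882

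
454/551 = 454/551 = 0.82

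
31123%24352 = 6771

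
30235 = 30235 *1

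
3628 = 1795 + 1833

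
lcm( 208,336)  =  4368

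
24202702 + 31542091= 55744793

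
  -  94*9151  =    -  860194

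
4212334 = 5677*742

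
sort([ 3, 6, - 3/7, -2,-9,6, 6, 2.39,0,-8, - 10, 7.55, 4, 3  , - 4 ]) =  [ -10, - 9,  -  8,- 4, - 2, - 3/7, 0,2.39,3 , 3, 4, 6,6, 6, 7.55 ] 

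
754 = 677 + 77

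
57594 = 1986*29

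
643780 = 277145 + 366635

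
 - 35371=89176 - 124547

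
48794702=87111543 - 38316841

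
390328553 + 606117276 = 996445829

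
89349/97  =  921 + 12/97 = 921.12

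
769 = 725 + 44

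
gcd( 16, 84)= 4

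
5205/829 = 5205/829 =6.28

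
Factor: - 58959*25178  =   - 1484469702 =-2^1*  3^2 * 6551^1*12589^1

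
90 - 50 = 40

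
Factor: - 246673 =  - 7^1*131^1*269^1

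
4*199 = 796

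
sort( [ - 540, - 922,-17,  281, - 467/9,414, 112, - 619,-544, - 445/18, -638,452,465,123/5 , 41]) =[ - 922, - 638, - 619,-544,- 540, - 467/9,-445/18,-17,123/5 , 41, 112,281,414,452, 465]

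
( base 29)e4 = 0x19a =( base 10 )410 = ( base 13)257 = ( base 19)12b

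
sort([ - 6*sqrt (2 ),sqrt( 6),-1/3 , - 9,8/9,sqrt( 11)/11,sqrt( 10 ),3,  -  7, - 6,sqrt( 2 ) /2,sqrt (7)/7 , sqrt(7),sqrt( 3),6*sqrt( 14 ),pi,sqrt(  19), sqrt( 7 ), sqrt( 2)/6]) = [ - 9, - 6*sqrt (2), - 7, - 6, - 1/3 , sqrt(2)/6, sqrt(11)/11,sqrt( 7 )/7,  sqrt (2)/2, 8/9,sqrt( 3), sqrt(6), sqrt( 7),sqrt( 7),3,pi,sqrt( 10), sqrt(19),6 * sqrt(14) ]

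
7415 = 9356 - 1941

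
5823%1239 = 867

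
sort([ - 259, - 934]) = [  -  934,-259]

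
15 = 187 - 172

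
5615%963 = 800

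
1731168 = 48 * 36066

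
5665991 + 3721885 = 9387876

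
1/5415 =1/5415  =  0.00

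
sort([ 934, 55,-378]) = [  -  378, 55,934]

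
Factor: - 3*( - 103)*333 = 102897 = 3^3*37^1*103^1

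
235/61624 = 235/61624= 0.00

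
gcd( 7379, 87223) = 1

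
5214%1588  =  450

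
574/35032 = 287/17516 =0.02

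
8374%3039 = 2296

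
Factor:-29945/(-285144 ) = 2^( - 3 )*3^(-1)*5^1*53^1*109^( - 2)* 113^1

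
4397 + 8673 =13070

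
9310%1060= 830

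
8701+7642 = 16343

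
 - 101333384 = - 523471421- - 422138037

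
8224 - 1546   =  6678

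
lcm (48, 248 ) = 1488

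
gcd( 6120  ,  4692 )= 204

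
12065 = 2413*5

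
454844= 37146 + 417698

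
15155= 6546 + 8609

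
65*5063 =329095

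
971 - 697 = 274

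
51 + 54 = 105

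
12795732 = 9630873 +3164859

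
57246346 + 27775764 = 85022110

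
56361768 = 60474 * 932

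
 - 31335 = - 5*6267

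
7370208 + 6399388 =13769596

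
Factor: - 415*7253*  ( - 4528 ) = 13629257360=2^4*5^1*83^1*283^1*7253^1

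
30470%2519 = 242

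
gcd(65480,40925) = 8185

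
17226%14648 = 2578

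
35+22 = 57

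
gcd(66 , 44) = 22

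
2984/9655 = 2984/9655 = 0.31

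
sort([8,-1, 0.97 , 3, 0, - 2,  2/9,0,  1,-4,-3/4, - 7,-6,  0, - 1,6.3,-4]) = [-7, - 6,-4,  -  4, - 2, - 1, - 1,- 3/4 , 0,0,0, 2/9, 0.97,  1,3,6.3, 8] 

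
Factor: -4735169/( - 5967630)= 2^(-1)*3^(  -  2 ) * 5^(-1)*61^ (  -  1 )*1087^( - 1 )*4735169^1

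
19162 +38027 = 57189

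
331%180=151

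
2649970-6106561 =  - 3456591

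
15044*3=45132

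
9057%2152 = 449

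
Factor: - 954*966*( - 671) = 2^2*3^3*7^1*11^1 * 23^1*53^1 *61^1 = 618369444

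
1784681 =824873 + 959808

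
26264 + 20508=46772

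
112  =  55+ 57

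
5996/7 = 856 + 4/7 = 856.57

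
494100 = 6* 82350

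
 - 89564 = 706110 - 795674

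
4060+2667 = 6727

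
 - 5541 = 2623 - 8164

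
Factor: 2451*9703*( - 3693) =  - 87827121729 = - 3^2*19^1*31^1*43^1 * 313^1 * 1231^1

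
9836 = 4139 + 5697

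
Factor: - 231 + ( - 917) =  - 2^2 * 7^1*41^1 = - 1148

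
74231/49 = 74231/49=1514.92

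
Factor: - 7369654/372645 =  - 2^1*3^( - 2 )*5^( - 1)*7^( - 2)*13^( - 2)*29^1*61^1*2083^1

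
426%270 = 156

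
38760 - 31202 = 7558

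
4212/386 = 10 + 176/193= 10.91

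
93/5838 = 31/1946 = 0.02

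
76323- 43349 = 32974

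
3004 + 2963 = 5967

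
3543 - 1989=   1554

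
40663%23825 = 16838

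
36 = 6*6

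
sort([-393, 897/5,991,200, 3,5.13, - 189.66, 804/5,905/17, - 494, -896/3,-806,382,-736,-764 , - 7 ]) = [ - 806,-764,-736,- 494,-393,-896/3 ,-189.66, - 7, 3, 5.13, 905/17, 804/5,897/5, 200,382, 991]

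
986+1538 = 2524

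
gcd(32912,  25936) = 16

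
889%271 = 76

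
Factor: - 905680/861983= - 2^4* 5^1*191^(-1 )*4513^( - 1)*11321^1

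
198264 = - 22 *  ( - 9012) 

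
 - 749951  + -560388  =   - 1310339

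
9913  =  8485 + 1428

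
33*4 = 132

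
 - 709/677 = - 709/677 = - 1.05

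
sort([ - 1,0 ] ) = [ - 1,0]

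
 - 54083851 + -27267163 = - 81351014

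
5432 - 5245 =187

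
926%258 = 152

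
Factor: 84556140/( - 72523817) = -2^2*3^1*5^1*19^( - 2)*79^ ( - 1) * 211^1*2543^(-1 )*6679^1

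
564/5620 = 141/1405 = 0.10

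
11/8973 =11/8973=0.00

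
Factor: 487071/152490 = 543/170= 2^( - 1) *3^1*5^( - 1 )*17^(-1 )*181^1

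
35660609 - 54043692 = - 18383083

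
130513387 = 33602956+96910431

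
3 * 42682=128046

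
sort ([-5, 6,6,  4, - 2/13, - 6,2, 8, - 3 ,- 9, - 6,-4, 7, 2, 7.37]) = [ - 9, - 6, - 6,-5, - 4, - 3, - 2/13 , 2,  2, 4, 6, 6,7,7.37,8] 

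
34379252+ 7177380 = 41556632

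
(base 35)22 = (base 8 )110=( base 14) 52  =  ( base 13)57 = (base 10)72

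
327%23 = 5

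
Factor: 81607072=2^5 * 17^1*67^1*2239^1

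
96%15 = 6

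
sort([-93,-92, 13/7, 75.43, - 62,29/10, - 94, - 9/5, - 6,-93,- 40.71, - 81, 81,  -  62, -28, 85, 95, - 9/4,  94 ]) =[- 94, - 93, - 93, -92,-81, -62, - 62, -40.71, -28 ,- 6 , - 9/4, - 9/5,13/7,  29/10, 75.43, 81, 85, 94, 95] 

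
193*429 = 82797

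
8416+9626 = 18042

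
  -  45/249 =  - 15/83 =- 0.18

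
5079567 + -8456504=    - 3376937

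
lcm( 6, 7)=42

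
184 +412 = 596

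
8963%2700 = 863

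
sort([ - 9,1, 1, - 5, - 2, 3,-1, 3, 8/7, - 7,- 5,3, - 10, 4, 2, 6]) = [-10, - 9,- 7, - 5, - 5, - 2, - 1, 1, 1, 8/7,2,3, 3, 3, 4, 6 ]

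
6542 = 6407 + 135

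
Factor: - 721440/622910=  - 432/373 = - 2^4*3^3*373^( - 1 )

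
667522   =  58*11509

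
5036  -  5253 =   -  217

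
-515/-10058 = 515/10058 = 0.05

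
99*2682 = 265518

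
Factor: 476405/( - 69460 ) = -631/92 = - 2^( - 2)*23^( - 1 )*631^1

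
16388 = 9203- - 7185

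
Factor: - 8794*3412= - 30005128  =  -2^3 * 853^1 *4397^1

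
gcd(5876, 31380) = 4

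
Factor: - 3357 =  - 3^2  *373^1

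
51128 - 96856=-45728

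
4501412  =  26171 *172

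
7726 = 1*7726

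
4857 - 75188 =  -70331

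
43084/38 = 1133 + 15/19 = 1133.79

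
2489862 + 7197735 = 9687597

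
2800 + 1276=4076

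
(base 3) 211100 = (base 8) 1133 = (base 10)603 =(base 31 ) JE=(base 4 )21123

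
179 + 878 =1057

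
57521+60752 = 118273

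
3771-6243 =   -  2472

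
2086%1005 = 76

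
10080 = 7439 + 2641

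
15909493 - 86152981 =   -  70243488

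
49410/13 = 3800 + 10/13 = 3800.77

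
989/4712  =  989/4712 = 0.21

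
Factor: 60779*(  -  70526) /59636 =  - 2143249877/29818 = - 2^( - 1)*17^(-1)*179^1*197^1*877^(-1 )*60779^1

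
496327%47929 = 17037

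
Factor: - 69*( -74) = 5106 = 2^1* 3^1 * 23^1 * 37^1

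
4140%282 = 192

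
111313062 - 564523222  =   - 453210160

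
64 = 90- 26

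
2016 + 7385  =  9401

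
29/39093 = 29/39093 = 0.00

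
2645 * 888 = 2348760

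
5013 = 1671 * 3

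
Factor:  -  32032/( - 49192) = 2^2*7^1*43^( - 1)  =  28/43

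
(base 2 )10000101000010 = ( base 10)8514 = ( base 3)102200100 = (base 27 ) bi9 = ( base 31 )8qk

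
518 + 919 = 1437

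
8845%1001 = 837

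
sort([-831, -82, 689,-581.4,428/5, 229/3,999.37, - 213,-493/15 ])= [ - 831, - 581.4,-213, - 82,  -  493/15, 229/3 , 428/5,689, 999.37 ]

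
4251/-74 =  - 4251/74 = - 57.45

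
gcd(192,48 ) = 48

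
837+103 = 940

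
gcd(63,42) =21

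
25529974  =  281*90854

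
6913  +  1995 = 8908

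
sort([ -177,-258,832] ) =[  -  258, - 177, 832 ]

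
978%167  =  143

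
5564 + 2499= 8063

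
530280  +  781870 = 1312150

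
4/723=4/723=0.01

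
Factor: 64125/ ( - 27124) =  - 2^( - 2 ) *3^3*5^3 * 19^1 * 6781^(-1 )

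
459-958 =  - 499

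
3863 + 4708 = 8571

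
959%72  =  23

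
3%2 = 1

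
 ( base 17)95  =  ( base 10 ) 158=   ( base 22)74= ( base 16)9e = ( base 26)62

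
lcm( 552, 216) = 4968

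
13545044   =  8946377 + 4598667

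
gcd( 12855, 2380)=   5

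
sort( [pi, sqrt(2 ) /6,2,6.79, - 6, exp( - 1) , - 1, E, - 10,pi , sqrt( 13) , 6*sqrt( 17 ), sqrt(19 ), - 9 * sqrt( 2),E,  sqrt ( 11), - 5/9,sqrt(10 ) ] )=[ - 9 * sqrt(2) , - 10,-6, - 1 ,  -  5/9,sqrt ( 2 ) /6,exp( - 1), 2, E, E,pi,pi, sqrt( 10), sqrt( 11),sqrt( 13 ),sqrt ( 19 ),6.79, 6 * sqrt( 17) ] 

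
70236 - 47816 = 22420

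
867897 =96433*9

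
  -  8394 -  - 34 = -8360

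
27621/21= 1315 + 2/7 = 1315.29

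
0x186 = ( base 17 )15g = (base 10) 390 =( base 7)1065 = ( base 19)11A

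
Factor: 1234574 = 2^1*11^1*17^1*3301^1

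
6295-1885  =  4410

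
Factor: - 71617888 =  - 2^5*101^1*22159^1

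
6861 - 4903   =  1958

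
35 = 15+20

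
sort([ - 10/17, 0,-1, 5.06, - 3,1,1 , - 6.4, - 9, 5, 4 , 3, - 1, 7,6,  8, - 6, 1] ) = [ - 9, - 6.4, -6, - 3 , - 1, -1, - 10/17, 0,  1, 1, 1, 3, 4, 5,  5.06, 6, 7,8]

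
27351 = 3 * 9117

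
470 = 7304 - 6834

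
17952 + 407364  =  425316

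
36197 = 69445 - 33248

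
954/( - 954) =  - 1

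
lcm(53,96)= 5088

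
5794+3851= 9645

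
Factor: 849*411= 3^2*137^1*283^1 = 348939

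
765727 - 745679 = 20048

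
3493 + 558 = 4051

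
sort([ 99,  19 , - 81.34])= [- 81.34,19, 99]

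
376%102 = 70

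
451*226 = 101926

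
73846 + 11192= 85038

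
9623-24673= -15050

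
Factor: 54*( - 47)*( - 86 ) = 2^2*3^3 * 43^1*47^1 =218268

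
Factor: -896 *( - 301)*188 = 2^9 * 7^2*43^1*47^1 = 50702848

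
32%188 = 32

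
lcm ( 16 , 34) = 272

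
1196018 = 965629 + 230389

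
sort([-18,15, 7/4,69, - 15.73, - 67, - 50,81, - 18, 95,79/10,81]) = [  -  67, - 50,- 18,- 18,  -  15.73, 7/4,79/10,15,  69,81,81, 95]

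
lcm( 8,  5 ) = 40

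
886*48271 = 42768106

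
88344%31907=24530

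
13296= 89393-76097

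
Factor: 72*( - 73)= - 5256 = - 2^3*3^2 * 73^1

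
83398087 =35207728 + 48190359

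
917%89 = 27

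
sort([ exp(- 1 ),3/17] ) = [ 3/17, exp( - 1)]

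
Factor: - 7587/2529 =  -3^1 = - 3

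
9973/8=1246 + 5/8 = 1246.62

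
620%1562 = 620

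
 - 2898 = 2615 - 5513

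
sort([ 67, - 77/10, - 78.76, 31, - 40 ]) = [ - 78.76,-40, - 77/10, 31, 67]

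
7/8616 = 7/8616 = 0.00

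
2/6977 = 2/6977=0.00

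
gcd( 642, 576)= 6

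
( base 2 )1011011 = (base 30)31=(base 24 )3J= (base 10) 91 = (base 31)2t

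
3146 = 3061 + 85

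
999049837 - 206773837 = 792276000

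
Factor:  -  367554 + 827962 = 460408 = 2^3*13^1*19^1*233^1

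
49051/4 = 12262 + 3/4 = 12262.75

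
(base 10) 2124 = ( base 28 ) 2jo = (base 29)2F7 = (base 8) 4114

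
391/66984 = 391/66984 = 0.01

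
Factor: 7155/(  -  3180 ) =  - 9/4 = - 2^( - 2 )*3^2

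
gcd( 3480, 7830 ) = 870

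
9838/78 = 4919/39 = 126.13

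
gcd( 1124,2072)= 4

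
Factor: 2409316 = 2^2 * 7^1*13^1*6619^1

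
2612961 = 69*37869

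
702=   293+409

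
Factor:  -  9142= - 2^1*7^1 *653^1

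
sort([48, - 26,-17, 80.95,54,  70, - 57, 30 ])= [-57, - 26, - 17,30,48,  54,70 , 80.95]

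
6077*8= 48616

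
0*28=0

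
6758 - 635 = 6123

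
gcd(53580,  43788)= 12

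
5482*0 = 0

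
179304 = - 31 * ( - 5784 ) 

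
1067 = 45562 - 44495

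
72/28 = 2 +4/7 = 2.57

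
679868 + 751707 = 1431575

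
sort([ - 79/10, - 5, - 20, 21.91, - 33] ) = [-33,-20, - 79/10,-5,  21.91] 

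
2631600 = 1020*2580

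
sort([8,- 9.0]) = [ - 9.0,8] 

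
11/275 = 1/25  =  0.04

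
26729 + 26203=52932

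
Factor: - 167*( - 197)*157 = 157^1*167^1 * 197^1 = 5165143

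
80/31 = 80/31 = 2.58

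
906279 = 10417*87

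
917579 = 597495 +320084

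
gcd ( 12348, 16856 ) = 196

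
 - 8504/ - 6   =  1417 + 1/3 = 1417.33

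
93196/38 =2452 + 10/19=2452.53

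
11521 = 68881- 57360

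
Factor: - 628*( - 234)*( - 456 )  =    -  2^6*3^3*13^1*19^1*157^1 = - 67010112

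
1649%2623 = 1649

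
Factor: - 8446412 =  - 2^2 * 13^1* 19^1*83^1*103^1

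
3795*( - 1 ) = -3795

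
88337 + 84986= 173323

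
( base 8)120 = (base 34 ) 2c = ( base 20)40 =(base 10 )80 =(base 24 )38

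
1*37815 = 37815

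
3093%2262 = 831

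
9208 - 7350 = 1858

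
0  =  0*7851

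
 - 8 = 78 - 86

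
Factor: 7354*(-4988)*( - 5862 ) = 2^4*3^1*29^1*43^1*977^1*3677^1 = 215028430224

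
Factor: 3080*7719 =2^3*3^1*5^1 * 7^1 *11^1*31^1*83^1 =23774520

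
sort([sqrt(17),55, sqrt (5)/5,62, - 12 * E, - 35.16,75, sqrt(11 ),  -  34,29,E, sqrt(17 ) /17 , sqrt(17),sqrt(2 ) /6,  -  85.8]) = [ - 85.8,-35.16, - 34, - 12*E,sqrt( 2 ) /6,sqrt( 17 ) /17, sqrt ( 5)/5,E,sqrt ( 11 ),sqrt(17 ),sqrt(17),  29, 55,62, 75 ] 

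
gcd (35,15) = 5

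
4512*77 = 347424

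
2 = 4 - 2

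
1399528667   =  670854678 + 728673989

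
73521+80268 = 153789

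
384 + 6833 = 7217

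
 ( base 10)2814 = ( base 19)7F2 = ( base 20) 70e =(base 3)10212020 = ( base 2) 101011111110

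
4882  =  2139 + 2743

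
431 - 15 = 416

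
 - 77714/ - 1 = 77714 + 0/1 = 77714.00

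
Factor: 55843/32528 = 2^(-4)*19^ ( - 1 )*107^(-1)*55843^1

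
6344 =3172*2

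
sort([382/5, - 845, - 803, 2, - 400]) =[ - 845, - 803,-400 , 2,382/5]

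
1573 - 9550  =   - 7977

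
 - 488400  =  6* (-81400)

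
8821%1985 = 881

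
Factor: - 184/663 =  - 2^3*3^( - 1)*13^( - 1)*17^( - 1)*23^1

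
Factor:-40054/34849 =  - 2^1*7^1*2861^1*34849^(  -  1) 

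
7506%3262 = 982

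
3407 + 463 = 3870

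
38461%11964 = 2569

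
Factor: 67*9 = 3^2 * 67^1 = 603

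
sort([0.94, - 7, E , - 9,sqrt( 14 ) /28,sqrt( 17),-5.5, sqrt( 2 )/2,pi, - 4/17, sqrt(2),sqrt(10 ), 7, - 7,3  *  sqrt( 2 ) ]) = [  -  9, - 7, - 7, - 5.5 , - 4/17,sqrt(14)/28,  sqrt( 2 )/2,0.94, sqrt( 2 ), E,pi,sqrt( 10 ), sqrt( 17), 3*sqrt( 2 ), 7]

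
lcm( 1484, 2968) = 2968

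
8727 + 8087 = 16814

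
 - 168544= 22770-191314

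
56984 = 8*7123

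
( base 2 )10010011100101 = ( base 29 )b6k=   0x24E5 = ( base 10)9445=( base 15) 2bea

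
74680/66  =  1131 + 17/33= 1131.52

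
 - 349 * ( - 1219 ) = 425431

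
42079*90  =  3787110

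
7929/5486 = 7929/5486 = 1.45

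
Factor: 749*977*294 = 2^1*3^1*7^3*107^1  *  977^1 =215141262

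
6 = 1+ 5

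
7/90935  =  7/90935 =0.00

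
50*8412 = 420600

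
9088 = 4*2272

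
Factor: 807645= 3^1*5^1*23^1*2341^1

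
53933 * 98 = 5285434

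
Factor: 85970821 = 85970821^1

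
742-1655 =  - 913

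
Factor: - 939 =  - 3^1*313^1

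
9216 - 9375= - 159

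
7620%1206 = 384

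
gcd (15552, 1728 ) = 1728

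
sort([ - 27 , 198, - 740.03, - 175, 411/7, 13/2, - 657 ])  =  [  -  740.03, - 657, - 175, - 27 , 13/2, 411/7,  198 ]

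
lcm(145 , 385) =11165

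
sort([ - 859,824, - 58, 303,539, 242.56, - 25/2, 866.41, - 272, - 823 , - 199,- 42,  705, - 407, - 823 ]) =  [ - 859 , -823, -823, - 407, - 272, - 199,- 58, - 42, - 25/2,242.56 , 303,539,705,824,  866.41]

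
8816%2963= 2890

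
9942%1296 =870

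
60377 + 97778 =158155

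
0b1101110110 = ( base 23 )1fc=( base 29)11g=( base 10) 886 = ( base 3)1012211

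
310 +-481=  - 171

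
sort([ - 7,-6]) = [ -7,  -  6 ] 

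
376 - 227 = 149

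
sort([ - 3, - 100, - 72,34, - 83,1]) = [-100 , - 83,  -  72, - 3 , 1,34]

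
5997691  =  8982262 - 2984571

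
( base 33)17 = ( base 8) 50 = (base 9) 44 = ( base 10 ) 40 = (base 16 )28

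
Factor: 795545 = 5^1*107^1*1487^1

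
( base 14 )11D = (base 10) 223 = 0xDF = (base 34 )6J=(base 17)d2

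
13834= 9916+3918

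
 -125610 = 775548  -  901158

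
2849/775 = 3+524/775 = 3.68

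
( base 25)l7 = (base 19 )190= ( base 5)4112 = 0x214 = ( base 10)532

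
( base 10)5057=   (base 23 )9CK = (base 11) 3888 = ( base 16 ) 13c1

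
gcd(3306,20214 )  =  6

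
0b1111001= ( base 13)94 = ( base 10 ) 121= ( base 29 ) 45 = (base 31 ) 3S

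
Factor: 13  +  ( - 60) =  - 47^1 = - 47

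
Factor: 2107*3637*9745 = 74677484455 = 5^1*7^2*43^1  *  1949^1*3637^1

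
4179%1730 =719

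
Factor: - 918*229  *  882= - 185415804 =- 2^2*3^5*7^2 * 17^1 * 229^1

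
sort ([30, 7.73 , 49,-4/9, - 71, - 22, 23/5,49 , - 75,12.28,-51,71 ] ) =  [ -75, - 71, - 51,  -  22, - 4/9,23/5, 7.73,12.28,30, 49,  49,71]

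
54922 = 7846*7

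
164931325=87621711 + 77309614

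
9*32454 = 292086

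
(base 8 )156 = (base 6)302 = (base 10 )110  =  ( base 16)6E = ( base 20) 5A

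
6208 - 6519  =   - 311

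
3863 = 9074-5211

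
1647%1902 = 1647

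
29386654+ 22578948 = 51965602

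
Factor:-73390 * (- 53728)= 2^6*  5^1*23^1*41^1 * 73^1 * 179^1 =3943097920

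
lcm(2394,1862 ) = 16758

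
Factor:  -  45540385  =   - 5^1*11^1* 828007^1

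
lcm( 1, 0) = 0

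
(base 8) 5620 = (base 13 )1469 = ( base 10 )2960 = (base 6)21412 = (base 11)2251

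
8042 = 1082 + 6960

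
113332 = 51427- - 61905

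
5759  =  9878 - 4119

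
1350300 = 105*12860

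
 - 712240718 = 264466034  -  976706752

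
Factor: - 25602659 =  - 25602659^1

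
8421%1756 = 1397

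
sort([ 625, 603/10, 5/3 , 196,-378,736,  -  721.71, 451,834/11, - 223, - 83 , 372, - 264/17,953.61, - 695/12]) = [ - 721.71, - 378, - 223, - 83,-695/12 , - 264/17 , 5/3 , 603/10 , 834/11 , 196, 372,451  ,  625,  736,953.61] 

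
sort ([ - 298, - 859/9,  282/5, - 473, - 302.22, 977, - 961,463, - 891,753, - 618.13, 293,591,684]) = [ - 961, - 891, - 618.13, -473,  -  302.22,-298,-859/9,282/5,293, 463,591 , 684,753,977]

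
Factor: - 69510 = - 2^1*3^1 * 5^1 * 7^1 * 331^1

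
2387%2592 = 2387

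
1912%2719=1912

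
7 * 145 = 1015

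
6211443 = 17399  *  357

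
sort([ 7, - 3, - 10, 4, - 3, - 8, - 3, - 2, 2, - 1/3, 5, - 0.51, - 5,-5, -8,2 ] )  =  [-10,- 8, - 8, - 5,-5, - 3, - 3, - 3, - 2, - 0.51, - 1/3, 2, 2, 4, 5,7]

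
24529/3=24529/3 =8176.33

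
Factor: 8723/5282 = 2^ ( - 1)*11^1 *13^1*19^( - 1)*61^1*139^( - 1) 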